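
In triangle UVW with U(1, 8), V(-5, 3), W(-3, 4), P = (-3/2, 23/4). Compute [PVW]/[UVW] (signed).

1/2

[UVW] = ½·(1·(3−4) + (-5)·(4−8) + (-3)·(8−3)) = ½·(-1 + 20 − 15) = 2.
[PVW] = ½·((-3/2)·(3−4) + (-5)·(4−(23/4)) + (-3)·(23/4−3)) = ½·(3/2 + 35/4 − 33/4) = 1, so the ratio is 1/2 = 1/2.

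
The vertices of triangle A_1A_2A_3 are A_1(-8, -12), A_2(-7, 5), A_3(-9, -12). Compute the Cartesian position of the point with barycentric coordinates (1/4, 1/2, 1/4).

P = (1/4)·A_1 + (1/2)·A_2 + (1/4)·A_3.
x-coordinate: (1/4)·(-8) + (1/2)·(-7) + (1/4)·(-9) = -31/4.
y-coordinate: (1/4)·(-12) + (1/2)·5 + (1/4)·(-12) = -7/2.

(-31/4, -7/2)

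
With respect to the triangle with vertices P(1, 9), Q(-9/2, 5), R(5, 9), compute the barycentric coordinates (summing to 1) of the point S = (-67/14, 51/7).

(10/7, 3/7, -6/7)

Signed area of the reference triangle: [PQR] = ½·(1·(5−9) + (-9/2)·(9−9) + 5·(9−5)) = ½·(-4 + 0 + 20) = 8.
[SQR] = ½·((-67/14)·(5−9) + (-9/2)·(9−(51/7)) + 5·(51/7−5)) = ½·(134/7 − 54/7 + 80/7) = 80/7, so the P-coordinate is (80/7)/8 = 10/7.
[PSR] = ½·(1·(51/7−9) + (-67/14)·(9−9) + 5·(9−(51/7))) = ½·(-12/7 + 0 + 60/7) = 24/7, so the Q-coordinate is 3/7.
[PQS] = ½·(1·(5−(51/7)) + (-9/2)·(51/7−9) + (-67/14)·(9−5)) = ½·(-16/7 + 54/7 − 134/7) = -48/7, so the R-coordinate is -6/7.
Check: 10/7 + 3/7 − 6/7 = 1.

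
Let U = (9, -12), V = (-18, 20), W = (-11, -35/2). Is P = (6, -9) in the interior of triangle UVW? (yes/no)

yes

Barycentric coordinates of P: (1394/1577, 153/1577, 30/1577).
The three coordinates are positive, positive, positive; a point is interior exactly when all three are positive.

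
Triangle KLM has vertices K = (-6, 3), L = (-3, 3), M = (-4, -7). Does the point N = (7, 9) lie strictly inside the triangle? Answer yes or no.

Barycentric coordinates of N: (-47/15, 71/15, -3/5).
The three coordinates are negative, positive, negative; a point is interior exactly when all three are positive.

no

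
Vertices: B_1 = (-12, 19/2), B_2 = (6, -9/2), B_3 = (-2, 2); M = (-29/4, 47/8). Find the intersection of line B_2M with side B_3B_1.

(-64/7, 103/14)

Barycentric coordinates of M with respect to B_1B_2B_3: (5/8, 1/8, 1/4).
On side B_3B_1 the B_2-coordinate is zero; dropping M's B_2-weight 1/8 and renormalizing the remaining 1/4 : 5/8 gives weights 2/7, 5/7 on B_3, B_1.
N = (2/7)·(-2, 2) + (5/7)·(-12, 19/2) = (-64/7, 103/14).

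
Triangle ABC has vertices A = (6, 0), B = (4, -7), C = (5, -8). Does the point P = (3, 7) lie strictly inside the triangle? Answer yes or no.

Barycentric coordinates of P: (13/9, 31/9, -35/9).
The three coordinates are positive, positive, negative; a point is interior exactly when all three are positive.

no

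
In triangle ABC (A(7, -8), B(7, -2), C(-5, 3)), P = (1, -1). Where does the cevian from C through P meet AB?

(7, -5)

Barycentric coordinates of P with respect to ABC: (1/4, 1/4, 1/2).
On side AB the C-coordinate is zero; dropping P's C-weight 1/2 and renormalizing the remaining 1/4 : 1/4 gives weights 1/2, 1/2 on A, B.
Q = (1/2)·(7, -8) + (1/2)·(7, -2) = (7, -5).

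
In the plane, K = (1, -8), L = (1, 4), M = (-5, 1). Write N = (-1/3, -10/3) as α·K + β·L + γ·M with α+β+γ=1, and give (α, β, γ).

(5/9, 2/9, 2/9)

Signed area of the reference triangle: [KLM] = ½·(1·(4−1) + 1·(1−(-8)) + (-5)·(-8−4)) = ½·(3 + 9 + 60) = 36.
[NLM] = ½·((-1/3)·(4−1) + 1·(1−(-10/3)) + (-5)·(-10/3−4)) = ½·(-1 + 13/3 + 110/3) = 20, so the K-coordinate is 20/36 = 5/9.
[KNM] = ½·(1·(-10/3−1) + (-1/3)·(1−(-8)) + (-5)·(-8−(-10/3))) = ½·(-13/3 − 3 + 70/3) = 8, so the L-coordinate is 2/9.
[KLN] = ½·(1·(4−(-10/3)) + 1·(-10/3−(-8)) + (-1/3)·(-8−4)) = ½·(22/3 + 14/3 + 4) = 8, so the M-coordinate is 2/9.
Check: 5/9 + 2/9 + 2/9 = 1.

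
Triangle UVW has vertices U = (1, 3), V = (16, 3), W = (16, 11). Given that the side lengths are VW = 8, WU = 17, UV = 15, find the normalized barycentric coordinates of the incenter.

(1/5, 17/40, 3/8)

The incenter has barycentric coordinates proportional to the opposite side lengths: (8 : 17 : 15).
Normalizing by 8+17+15 = 40 gives (1/5, 17/40, 3/8).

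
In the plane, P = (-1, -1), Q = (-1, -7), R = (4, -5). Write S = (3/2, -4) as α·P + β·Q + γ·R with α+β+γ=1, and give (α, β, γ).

Signed area of the reference triangle: [PQR] = ½·((-1)·(-7−(-5)) + (-1)·(-5−(-1)) + 4·(-1−(-7))) = ½·(2 + 4 + 24) = 15.
[SQR] = ½·((3/2)·(-7−(-5)) + (-1)·(-5−(-4)) + 4·(-4−(-7))) = ½·(-3 + 1 + 12) = 5, so the P-coordinate is 5/15 = 1/3.
[PSR] = ½·((-1)·(-4−(-5)) + (3/2)·(-5−(-1)) + 4·(-1−(-4))) = ½·(-1 − 6 + 12) = 5/2, so the Q-coordinate is 1/6.
[PQS] = ½·((-1)·(-7−(-4)) + (-1)·(-4−(-1)) + (3/2)·(-1−(-7))) = ½·(3 + 3 + 9) = 15/2, so the R-coordinate is 1/2.

(1/3, 1/6, 1/2)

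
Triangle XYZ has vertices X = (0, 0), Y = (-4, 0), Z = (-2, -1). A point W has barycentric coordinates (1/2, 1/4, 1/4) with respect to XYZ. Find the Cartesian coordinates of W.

W = (1/2)·X + (1/4)·Y + (1/4)·Z.
x-coordinate: (1/2)·0 + (1/4)·(-4) + (1/4)·(-2) = -3/2.
y-coordinate: (1/2)·0 + (1/4)·0 + (1/4)·(-1) = -1/4.

(-3/2, -1/4)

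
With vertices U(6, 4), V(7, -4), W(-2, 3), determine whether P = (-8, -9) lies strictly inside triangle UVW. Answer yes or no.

Barycentric coordinates of P: (-30/13, 18/13, 25/13).
The three coordinates are negative, positive, positive; a point is interior exactly when all three are positive.

no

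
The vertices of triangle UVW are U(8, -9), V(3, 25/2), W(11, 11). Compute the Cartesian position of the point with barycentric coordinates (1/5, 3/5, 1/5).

(28/5, 79/10)

P = (1/5)·U + (3/5)·V + (1/5)·W.
x-coordinate: (1/5)·8 + (3/5)·3 + (1/5)·11 = 28/5.
y-coordinate: (1/5)·(-9) + (3/5)·(25/2) + (1/5)·11 = 79/10.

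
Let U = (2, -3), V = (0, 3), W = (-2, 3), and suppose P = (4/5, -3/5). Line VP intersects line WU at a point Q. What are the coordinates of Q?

Barycentric coordinates of P with respect to UVW: (3/5, 1/5, 1/5).
On side WU the V-coordinate is zero; dropping P's V-weight 1/5 and renormalizing the remaining 1/5 : 3/5 gives weights 1/4, 3/4 on W, U.
Q = (1/4)·(-2, 3) + (3/4)·(2, -3) = (1, -3/2).

(1, -3/2)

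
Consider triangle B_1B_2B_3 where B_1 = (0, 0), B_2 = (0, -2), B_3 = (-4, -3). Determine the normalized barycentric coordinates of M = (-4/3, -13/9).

Signed area of the reference triangle: [B_1B_2B_3] = ½·(0·(-2−(-3)) + 0·(-3−0) + (-4)·(0−(-2))) = ½·(0 + 0 − 8) = -4.
[MB_2B_3] = ½·((-4/3)·(-2−(-3)) + 0·(-3−(-13/9)) + (-4)·(-13/9−(-2))) = ½·(-4/3 + 0 − 20/9) = -16/9, so the B_1-coordinate is (-16/9)/(-4) = 4/9.
[B_1MB_3] = ½·(0·(-13/9−(-3)) + (-4/3)·(-3−0) + (-4)·(0−(-13/9))) = ½·(0 + 4 − 52/9) = -8/9, so the B_2-coordinate is 2/9.
[B_1B_2M] = ½·(0·(-2−(-13/9)) + 0·(-13/9−0) + (-4/3)·(0−(-2))) = ½·(0 + 0 − 8/3) = -4/3, so the B_3-coordinate is 1/3.
Check: 4/9 + 2/9 + 1/3 = 1.

(4/9, 2/9, 1/3)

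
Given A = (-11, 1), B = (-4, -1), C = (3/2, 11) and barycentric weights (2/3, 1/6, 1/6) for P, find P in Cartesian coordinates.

P = (2/3)·A + (1/6)·B + (1/6)·C.
x-coordinate: (2/3)·(-11) + (1/6)·(-4) + (1/6)·(3/2) = -31/4.
y-coordinate: (2/3)·1 + (1/6)·(-1) + (1/6)·11 = 7/3.

(-31/4, 7/3)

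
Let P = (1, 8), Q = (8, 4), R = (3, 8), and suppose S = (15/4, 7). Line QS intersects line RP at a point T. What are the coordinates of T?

Barycentric coordinates of S with respect to PQR: (1/4, 1/4, 1/2).
On side RP the Q-coordinate is zero; dropping S's Q-weight 1/4 and renormalizing the remaining 1/2 : 1/4 gives weights 2/3, 1/3 on R, P.
T = (2/3)·(3, 8) + (1/3)·(1, 8) = (7/3, 8).

(7/3, 8)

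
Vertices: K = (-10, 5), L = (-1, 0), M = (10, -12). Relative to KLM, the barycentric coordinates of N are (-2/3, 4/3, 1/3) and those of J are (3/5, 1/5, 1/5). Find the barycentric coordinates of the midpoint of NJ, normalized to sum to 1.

Since both coordinate triples sum to 1, the midpoint's barycentrics are the componentwise average.
(-2/3+3/5)/2 = -1/30; similarly 23/30 and 4/15.

(-1/30, 23/30, 4/15)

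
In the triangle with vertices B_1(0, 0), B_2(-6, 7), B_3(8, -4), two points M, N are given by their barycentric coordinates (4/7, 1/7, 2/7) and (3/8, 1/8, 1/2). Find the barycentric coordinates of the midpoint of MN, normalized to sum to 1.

Since both coordinate triples sum to 1, the midpoint's barycentrics are the componentwise average.
(4/7+3/8)/2 = 53/112; similarly 15/112 and 11/28.

(53/112, 15/112, 11/28)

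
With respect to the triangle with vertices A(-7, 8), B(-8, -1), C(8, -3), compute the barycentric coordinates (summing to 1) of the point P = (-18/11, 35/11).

Signed area of the reference triangle: [ABC] = ½·((-7)·(-1−(-3)) + (-8)·(-3−8) + 8·(8−(-1))) = ½·(-14 + 88 + 72) = 73.
[PBC] = ½·((-18/11)·(-1−(-3)) + (-8)·(-3−(35/11)) + 8·(35/11−(-1))) = ½·(-36/11 + 544/11 + 368/11) = 438/11, so the A-coordinate is (438/11)/73 = 6/11.
[APC] = ½·((-7)·(35/11−(-3)) + (-18/11)·(-3−8) + 8·(8−(35/11))) = ½·(-476/11 + 18 + 424/11) = 73/11, so the B-coordinate is 1/11.
[ABP] = ½·((-7)·(-1−(35/11)) + (-8)·(35/11−8) + (-18/11)·(8−(-1))) = ½·(322/11 + 424/11 − 162/11) = 292/11, so the C-coordinate is 4/11.
Check: 6/11 + 1/11 + 4/11 = 1.

(6/11, 1/11, 4/11)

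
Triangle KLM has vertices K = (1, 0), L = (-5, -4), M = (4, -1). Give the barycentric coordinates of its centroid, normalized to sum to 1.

The centroid is the average of the vertices, so each weight is 1/3.

(1/3, 1/3, 1/3)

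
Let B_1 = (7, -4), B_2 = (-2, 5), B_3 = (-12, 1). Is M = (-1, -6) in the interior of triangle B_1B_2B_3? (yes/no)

no

Barycentric coordinates of M: (19/21, -13/21, 5/7).
The three coordinates are positive, negative, positive; a point is interior exactly when all three are positive.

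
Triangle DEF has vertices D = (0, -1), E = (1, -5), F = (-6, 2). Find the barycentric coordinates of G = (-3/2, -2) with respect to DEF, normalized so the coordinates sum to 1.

Signed area of the reference triangle: [DEF] = ½·(0·(-5−2) + 1·(2−(-1)) + (-6)·(-1−(-5))) = ½·(0 + 3 − 24) = -21/2.
[GEF] = ½·((-3/2)·(-5−2) + 1·(2−(-2)) + (-6)·(-2−(-5))) = ½·(21/2 + 4 − 18) = -7/4, so the D-coordinate is (-7/4)/(-21/2) = 1/6.
[DGF] = ½·(0·(-2−2) + (-3/2)·(2−(-1)) + (-6)·(-1−(-2))) = ½·(0 − 9/2 − 6) = -21/4, so the E-coordinate is 1/2.
[DEG] = ½·(0·(-5−(-2)) + 1·(-2−(-1)) + (-3/2)·(-1−(-5))) = ½·(0 − 1 − 6) = -7/2, so the F-coordinate is 1/3.
Check: 1/6 + 1/2 + 1/3 = 1.

(1/6, 1/2, 1/3)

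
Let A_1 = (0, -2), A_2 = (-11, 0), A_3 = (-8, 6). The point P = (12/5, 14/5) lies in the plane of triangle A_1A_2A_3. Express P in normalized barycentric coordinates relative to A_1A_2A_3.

(1, -4/5, 4/5)

Signed area of the reference triangle: [A_1A_2A_3] = ½·(0·(0−6) + (-11)·(6−(-2)) + (-8)·(-2−0)) = ½·(0 − 88 + 16) = -36.
[PA_2A_3] = ½·((12/5)·(0−6) + (-11)·(6−(14/5)) + (-8)·(14/5−0)) = ½·(-72/5 − 176/5 − 112/5) = -36, so the A_1-coordinate is (-36)/(-36) = 1.
[A_1PA_3] = ½·(0·(14/5−6) + (12/5)·(6−(-2)) + (-8)·(-2−(14/5))) = ½·(0 + 96/5 + 192/5) = 144/5, so the A_2-coordinate is -4/5.
[A_1A_2P] = ½·(0·(0−(14/5)) + (-11)·(14/5−(-2)) + (12/5)·(-2−0)) = ½·(0 − 264/5 − 24/5) = -144/5, so the A_3-coordinate is 4/5.
Check: 1 − 4/5 + 4/5 = 1.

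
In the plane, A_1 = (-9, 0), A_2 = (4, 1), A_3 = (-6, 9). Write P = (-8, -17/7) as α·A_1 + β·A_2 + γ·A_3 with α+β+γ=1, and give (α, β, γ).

Signed area of the reference triangle: [A_1A_2A_3] = ½·((-9)·(1−9) + 4·(9−0) + (-6)·(0−1)) = ½·(72 + 36 + 6) = 57.
[PA_2A_3] = ½·((-8)·(1−9) + 4·(9−(-17/7)) + (-6)·(-17/7−1)) = ½·(64 + 320/7 + 144/7) = 456/7, so the A_1-coordinate is (456/7)/57 = 8/7.
[A_1PA_3] = ½·((-9)·(-17/7−9) + (-8)·(9−0) + (-6)·(0−(-17/7))) = ½·(720/7 − 72 − 102/7) = 57/7, so the A_2-coordinate is 1/7.
[A_1A_2P] = ½·((-9)·(1−(-17/7)) + 4·(-17/7−0) + (-8)·(0−1)) = ½·(-216/7 − 68/7 + 8) = -114/7, so the A_3-coordinate is -2/7.
Check: 8/7 + 1/7 − 2/7 = 1.

(8/7, 1/7, -2/7)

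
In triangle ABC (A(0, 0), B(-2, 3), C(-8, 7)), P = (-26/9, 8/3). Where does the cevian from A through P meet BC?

Barycentric coordinates of P with respect to ABC: (5/9, 1/9, 1/3).
On side BC the A-coordinate is zero; dropping P's A-weight 5/9 and renormalizing the remaining 1/9 : 1/3 gives weights 1/4, 3/4 on B, C.
Q = (1/4)·(-2, 3) + (3/4)·(-8, 7) = (-13/2, 6).

(-13/2, 6)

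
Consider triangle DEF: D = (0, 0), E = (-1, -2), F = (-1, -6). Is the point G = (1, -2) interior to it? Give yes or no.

no

Barycentric coordinates of G: (2, -2, 1).
The three coordinates are positive, negative, positive; a point is interior exactly when all three are positive.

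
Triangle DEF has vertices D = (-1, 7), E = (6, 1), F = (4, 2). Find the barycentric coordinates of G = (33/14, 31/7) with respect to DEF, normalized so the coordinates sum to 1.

(9/14, 11/14, -3/7)

Signed area of the reference triangle: [DEF] = ½·((-1)·(1−2) + 6·(2−7) + 4·(7−1)) = ½·(1 − 30 + 24) = -5/2.
[GEF] = ½·((33/14)·(1−2) + 6·(2−(31/7)) + 4·(31/7−1)) = ½·(-33/14 − 102/7 + 96/7) = -45/28, so the D-coordinate is (-45/28)/(-5/2) = 9/14.
[DGF] = ½·((-1)·(31/7−2) + (33/14)·(2−7) + 4·(7−(31/7))) = ½·(-17/7 − 165/14 + 72/7) = -55/28, so the E-coordinate is 11/14.
[DEG] = ½·((-1)·(1−(31/7)) + 6·(31/7−7) + (33/14)·(7−1)) = ½·(24/7 − 108/7 + 99/7) = 15/14, so the F-coordinate is -3/7.
Check: 9/14 + 11/14 − 3/7 = 1.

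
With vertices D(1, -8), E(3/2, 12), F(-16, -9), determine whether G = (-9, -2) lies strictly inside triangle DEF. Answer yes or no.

Barycentric coordinates of G: (7/97, 32/97, 58/97).
The three coordinates are positive, positive, positive; a point is interior exactly when all three are positive.

yes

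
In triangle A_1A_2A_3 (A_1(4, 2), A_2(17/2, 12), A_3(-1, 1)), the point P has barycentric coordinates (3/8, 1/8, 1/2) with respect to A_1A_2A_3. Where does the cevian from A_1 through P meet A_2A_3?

(9/10, 16/5)

Line A_1P meets A_2A_3 where the A_1-coordinate vanishes; zeroing P's A_1-weight and renormalizing leaves A_2, A_3-weights 1/8 : 1/2 → (1/5, 4/5).
So Q = (1/5)·A_2 + (4/5)·A_3 = (9/10, 16/5).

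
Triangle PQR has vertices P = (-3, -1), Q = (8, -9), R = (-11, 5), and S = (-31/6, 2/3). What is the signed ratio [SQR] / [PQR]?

1/3

[PQR] = ½·((-3)·(-9−5) + 8·(5−(-1)) + (-11)·(-1−(-9))) = ½·(42 + 48 − 88) = 1.
[SQR] = ½·((-31/6)·(-9−5) + 8·(5−(2/3)) + (-11)·(2/3−(-9))) = ½·(217/3 + 104/3 − 319/3) = 1/3, so the ratio is (1/3)/1 = 1/3.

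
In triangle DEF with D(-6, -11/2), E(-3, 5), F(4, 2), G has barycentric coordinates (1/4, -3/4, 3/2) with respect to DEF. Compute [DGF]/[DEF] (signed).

The signed ratio [DGF]/[DEF] equals the barycentric coordinate of G at vertex E, which is -3/4.

-3/4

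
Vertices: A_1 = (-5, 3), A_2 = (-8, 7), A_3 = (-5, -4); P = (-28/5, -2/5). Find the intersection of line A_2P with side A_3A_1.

(-5, -9/4)

Barycentric coordinates of P with respect to A_1A_2A_3: (1/5, 1/5, 3/5).
On side A_3A_1 the A_2-coordinate is zero; dropping P's A_2-weight 1/5 and renormalizing the remaining 3/5 : 1/5 gives weights 3/4, 1/4 on A_3, A_1.
Q = (3/4)·(-5, -4) + (1/4)·(-5, 3) = (-5, -9/4).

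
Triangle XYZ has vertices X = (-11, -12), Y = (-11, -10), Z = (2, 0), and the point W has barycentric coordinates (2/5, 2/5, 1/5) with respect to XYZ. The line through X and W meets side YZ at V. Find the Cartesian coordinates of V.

Line XW meets YZ where the X-coordinate vanishes; zeroing W's X-weight and renormalizing leaves Y, Z-weights 2/5 : 1/5 → (2/3, 1/3).
So V = (2/3)·Y + (1/3)·Z = (-20/3, -20/3).

(-20/3, -20/3)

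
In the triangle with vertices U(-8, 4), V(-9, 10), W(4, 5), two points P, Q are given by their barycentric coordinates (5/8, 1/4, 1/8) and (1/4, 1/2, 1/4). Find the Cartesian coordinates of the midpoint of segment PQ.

(-49/8, 103/16)

Barycentric coordinates of the midpoint are the average: (7/16, 3/8, 3/16).
Converting: (7/16)·U + (3/8)·V + (3/16)·W = (-49/8, 103/16).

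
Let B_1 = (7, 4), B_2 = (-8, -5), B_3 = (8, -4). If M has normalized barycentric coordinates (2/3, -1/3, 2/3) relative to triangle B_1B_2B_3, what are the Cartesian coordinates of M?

(38/3, 5/3)

M = (2/3)·B_1 + (-1/3)·B_2 + (2/3)·B_3.
x-coordinate: (2/3)·7 + (-1/3)·(-8) + (2/3)·8 = 38/3.
y-coordinate: (2/3)·4 + (-1/3)·(-5) + (2/3)·(-4) = 5/3.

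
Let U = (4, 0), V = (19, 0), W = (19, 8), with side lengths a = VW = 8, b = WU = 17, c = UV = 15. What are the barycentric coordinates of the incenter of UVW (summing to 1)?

(1/5, 17/40, 3/8)

The incenter has barycentric coordinates proportional to the opposite side lengths: (8 : 17 : 15).
Normalizing by 8+17+15 = 40 gives (1/5, 17/40, 3/8).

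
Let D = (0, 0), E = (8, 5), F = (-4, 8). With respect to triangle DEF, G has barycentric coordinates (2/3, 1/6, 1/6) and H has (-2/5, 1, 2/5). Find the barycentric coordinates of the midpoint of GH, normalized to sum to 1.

Since both coordinate triples sum to 1, the midpoint's barycentrics are the componentwise average.
(2/3+-2/5)/2 = 2/15; similarly 7/12 and 17/60.

(2/15, 7/12, 17/60)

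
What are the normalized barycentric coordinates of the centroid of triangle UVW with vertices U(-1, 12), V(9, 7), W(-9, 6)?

The centroid is the average of the vertices, so each weight is 1/3.

(1/3, 1/3, 1/3)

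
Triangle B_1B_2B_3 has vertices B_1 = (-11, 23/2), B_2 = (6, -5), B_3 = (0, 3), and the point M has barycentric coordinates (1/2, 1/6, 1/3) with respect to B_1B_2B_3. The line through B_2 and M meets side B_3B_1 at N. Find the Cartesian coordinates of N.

Line B_2M meets B_3B_1 where the B_2-coordinate vanishes; zeroing M's B_2-weight and renormalizing leaves B_3, B_1-weights 1/3 : 1/2 → (2/5, 3/5).
So N = (2/5)·B_3 + (3/5)·B_1 = (-33/5, 81/10).

(-33/5, 81/10)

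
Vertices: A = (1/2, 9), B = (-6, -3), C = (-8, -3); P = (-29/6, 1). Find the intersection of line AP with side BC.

(-15/2, -3)

Barycentric coordinates of P with respect to ABC: (1/3, 1/6, 1/2).
On side BC the A-coordinate is zero; dropping P's A-weight 1/3 and renormalizing the remaining 1/6 : 1/2 gives weights 1/4, 3/4 on B, C.
Q = (1/4)·(-6, -3) + (3/4)·(-8, -3) = (-15/2, -3).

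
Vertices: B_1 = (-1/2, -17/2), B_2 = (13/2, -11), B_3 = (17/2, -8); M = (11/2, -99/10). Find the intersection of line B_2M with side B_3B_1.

(4, -33/4)

Barycentric coordinates of M with respect to B_1B_2B_3: (1/5, 3/5, 1/5).
On side B_3B_1 the B_2-coordinate is zero; dropping M's B_2-weight 3/5 and renormalizing the remaining 1/5 : 1/5 gives weights 1/2, 1/2 on B_3, B_1.
N = (1/2)·(17/2, -8) + (1/2)·(-1/2, -17/2) = (4, -33/4).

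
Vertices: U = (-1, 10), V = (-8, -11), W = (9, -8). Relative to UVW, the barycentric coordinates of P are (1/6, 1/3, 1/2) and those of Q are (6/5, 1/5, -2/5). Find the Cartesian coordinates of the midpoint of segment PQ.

(-71/30, 7/2)

Barycentric coordinates of the midpoint are the average: (41/60, 4/15, 1/20).
Converting: (41/60)·U + (4/15)·V + (1/20)·W = (-71/30, 7/2).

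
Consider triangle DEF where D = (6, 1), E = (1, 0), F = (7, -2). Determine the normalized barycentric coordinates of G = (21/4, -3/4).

(1/4, 1/4, 1/2)

Signed area of the reference triangle: [DEF] = ½·(6·(0−(-2)) + 1·(-2−1) + 7·(1−0)) = ½·(12 − 3 + 7) = 8.
[GEF] = ½·((21/4)·(0−(-2)) + 1·(-2−(-3/4)) + 7·(-3/4−0)) = ½·(21/2 − 5/4 − 21/4) = 2, so the D-coordinate is 2/8 = 1/4.
[DGF] = ½·(6·(-3/4−(-2)) + (21/4)·(-2−1) + 7·(1−(-3/4))) = ½·(15/2 − 63/4 + 49/4) = 2, so the E-coordinate is 1/4.
[DEG] = ½·(6·(0−(-3/4)) + 1·(-3/4−1) + (21/4)·(1−0)) = ½·(9/2 − 7/4 + 21/4) = 4, so the F-coordinate is 1/2.
Check: 1/4 + 1/4 + 1/2 = 1.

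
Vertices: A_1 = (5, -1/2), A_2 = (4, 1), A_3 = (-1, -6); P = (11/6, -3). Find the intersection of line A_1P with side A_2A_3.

(1/4, -17/4)

Barycentric coordinates of P with respect to A_1A_2A_3: (1/3, 1/6, 1/2).
On side A_2A_3 the A_1-coordinate is zero; dropping P's A_1-weight 1/3 and renormalizing the remaining 1/6 : 1/2 gives weights 1/4, 3/4 on A_2, A_3.
Q = (1/4)·(4, 1) + (3/4)·(-1, -6) = (1/4, -17/4).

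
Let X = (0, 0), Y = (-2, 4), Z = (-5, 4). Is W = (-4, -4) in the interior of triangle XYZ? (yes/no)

no

Barycentric coordinates of W: (2, -3, 2).
The three coordinates are positive, negative, positive; a point is interior exactly when all three are positive.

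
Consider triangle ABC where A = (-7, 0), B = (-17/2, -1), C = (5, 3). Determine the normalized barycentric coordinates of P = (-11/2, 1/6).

Signed area of the reference triangle: [ABC] = ½·((-7)·(-1−3) + (-17/2)·(3−0) + 5·(0−(-1))) = ½·(28 − 51/2 + 5) = 15/4.
[PBC] = ½·((-11/2)·(-1−3) + (-17/2)·(3−(1/6)) + 5·(1/6−(-1))) = ½·(22 − 289/12 + 35/6) = 15/8, so the A-coordinate is (15/8)/(15/4) = 1/2.
[APC] = ½·((-7)·(1/6−3) + (-11/2)·(3−0) + 5·(0−(1/6))) = ½·(119/6 − 33/2 − 5/6) = 5/4, so the B-coordinate is 1/3.
[ABP] = ½·((-7)·(-1−(1/6)) + (-17/2)·(1/6−0) + (-11/2)·(0−(-1))) = ½·(49/6 − 17/12 − 11/2) = 5/8, so the C-coordinate is 1/6.

(1/2, 1/3, 1/6)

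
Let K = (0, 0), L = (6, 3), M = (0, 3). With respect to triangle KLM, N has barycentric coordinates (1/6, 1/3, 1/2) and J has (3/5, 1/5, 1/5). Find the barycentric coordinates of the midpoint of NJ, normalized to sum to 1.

(23/60, 4/15, 7/20)

Since both coordinate triples sum to 1, the midpoint's barycentrics are the componentwise average.
(1/6+3/5)/2 = 23/60; similarly 4/15 and 7/20.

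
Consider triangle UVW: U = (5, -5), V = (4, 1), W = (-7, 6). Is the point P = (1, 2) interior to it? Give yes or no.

yes

Barycentric coordinates of P: (4/61, 40/61, 17/61).
The three coordinates are positive, positive, positive; a point is interior exactly when all three are positive.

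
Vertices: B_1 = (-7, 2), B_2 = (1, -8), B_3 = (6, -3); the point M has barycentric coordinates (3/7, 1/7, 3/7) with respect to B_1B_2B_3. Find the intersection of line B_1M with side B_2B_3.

Line B_1M meets B_2B_3 where the B_1-coordinate vanishes; zeroing M's B_1-weight and renormalizing leaves B_2, B_3-weights 1/7 : 3/7 → (1/4, 3/4).
So N = (1/4)·B_2 + (3/4)·B_3 = (19/4, -17/4).

(19/4, -17/4)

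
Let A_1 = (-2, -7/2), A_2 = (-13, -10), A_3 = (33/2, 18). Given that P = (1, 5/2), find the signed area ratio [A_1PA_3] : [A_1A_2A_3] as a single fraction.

[A_1A_2A_3] = ½·((-2)·(-10−18) + (-13)·(18−(-7/2)) + (33/2)·(-7/2−(-10))) = ½·(56 − 559/2 + 429/4) = -465/8.
[A_1PA_3] = ½·((-2)·(5/2−18) + 1·(18−(-7/2)) + (33/2)·(-7/2−(5/2))) = ½·(31 + 43/2 − 99) = -93/4, so the ratio is (-93/4)/(-465/8) = 2/5.

2/5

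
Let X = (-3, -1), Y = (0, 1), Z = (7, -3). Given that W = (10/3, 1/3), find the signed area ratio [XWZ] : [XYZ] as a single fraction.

1

[XYZ] = ½·((-3)·(1−(-3)) + 0·(-3−(-1)) + 7·(-1−1)) = ½·(-12 + 0 − 14) = -13.
[XWZ] = ½·((-3)·(1/3−(-3)) + (10/3)·(-3−(-1)) + 7·(-1−(1/3))) = ½·(-10 − 20/3 − 28/3) = -13, so the ratio is (-13)/(-13) = 1.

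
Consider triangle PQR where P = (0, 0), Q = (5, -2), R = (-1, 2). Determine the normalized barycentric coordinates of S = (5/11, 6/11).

(4/11, 2/11, 5/11)

Signed area of the reference triangle: [PQR] = ½·(0·(-2−2) + 5·(2−0) + (-1)·(0−(-2))) = ½·(0 + 10 − 2) = 4.
[SQR] = ½·((5/11)·(-2−2) + 5·(2−(6/11)) + (-1)·(6/11−(-2))) = ½·(-20/11 + 80/11 − 28/11) = 16/11, so the P-coordinate is (16/11)/4 = 4/11.
[PSR] = ½·(0·(6/11−2) + (5/11)·(2−0) + (-1)·(0−(6/11))) = ½·(0 + 10/11 + 6/11) = 8/11, so the Q-coordinate is 2/11.
[PQS] = ½·(0·(-2−(6/11)) + 5·(6/11−0) + (5/11)·(0−(-2))) = ½·(0 + 30/11 + 10/11) = 20/11, so the R-coordinate is 5/11.
Check: 4/11 + 2/11 + 5/11 = 1.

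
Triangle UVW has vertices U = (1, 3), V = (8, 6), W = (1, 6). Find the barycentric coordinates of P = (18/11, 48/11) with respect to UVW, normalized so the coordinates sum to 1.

Signed area of the reference triangle: [UVW] = ½·(1·(6−6) + 8·(6−3) + 1·(3−6)) = ½·(0 + 24 − 3) = 21/2.
[PVW] = ½·((18/11)·(6−6) + 8·(6−(48/11)) + 1·(48/11−6)) = ½·(0 + 144/11 − 18/11) = 63/11, so the U-coordinate is (63/11)/(21/2) = 6/11.
[UPW] = ½·(1·(48/11−6) + (18/11)·(6−3) + 1·(3−(48/11))) = ½·(-18/11 + 54/11 − 15/11) = 21/22, so the V-coordinate is 1/11.
[UVP] = ½·(1·(6−(48/11)) + 8·(48/11−3) + (18/11)·(3−6)) = ½·(18/11 + 120/11 − 54/11) = 42/11, so the W-coordinate is 4/11.
Check: 6/11 + 1/11 + 4/11 = 1.

(6/11, 1/11, 4/11)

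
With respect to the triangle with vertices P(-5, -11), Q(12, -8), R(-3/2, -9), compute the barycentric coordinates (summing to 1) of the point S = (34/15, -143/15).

(7/15, 2/5, 2/15)

Signed area of the reference triangle: [PQR] = ½·((-5)·(-8−(-9)) + 12·(-9−(-11)) + (-3/2)·(-11−(-8))) = ½·(-5 + 24 + 9/2) = 47/4.
[SQR] = ½·((34/15)·(-8−(-9)) + 12·(-9−(-143/15)) + (-3/2)·(-143/15−(-8))) = ½·(34/15 + 32/5 + 23/10) = 329/60, so the P-coordinate is (329/60)/(47/4) = 7/15.
[PSR] = ½·((-5)·(-143/15−(-9)) + (34/15)·(-9−(-11)) + (-3/2)·(-11−(-143/15))) = ½·(8/3 + 68/15 + 11/5) = 47/10, so the Q-coordinate is 2/5.
[PQS] = ½·((-5)·(-8−(-143/15)) + 12·(-143/15−(-11)) + (34/15)·(-11−(-8))) = ½·(-23/3 + 88/5 − 34/5) = 47/30, so the R-coordinate is 2/15.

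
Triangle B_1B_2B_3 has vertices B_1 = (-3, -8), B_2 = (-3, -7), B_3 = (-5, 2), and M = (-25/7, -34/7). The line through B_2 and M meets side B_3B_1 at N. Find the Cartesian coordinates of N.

Barycentric coordinates of M with respect to B_1B_2B_3: (3/7, 2/7, 2/7).
On side B_3B_1 the B_2-coordinate is zero; dropping M's B_2-weight 2/7 and renormalizing the remaining 2/7 : 3/7 gives weights 2/5, 3/5 on B_3, B_1.
N = (2/5)·(-5, 2) + (3/5)·(-3, -8) = (-19/5, -4).

(-19/5, -4)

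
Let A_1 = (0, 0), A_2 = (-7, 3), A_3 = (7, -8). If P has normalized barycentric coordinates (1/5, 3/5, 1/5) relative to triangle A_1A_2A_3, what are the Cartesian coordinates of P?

(-14/5, 1/5)

P = (1/5)·A_1 + (3/5)·A_2 + (1/5)·A_3.
x-coordinate: (1/5)·0 + (3/5)·(-7) + (1/5)·7 = -14/5.
y-coordinate: (1/5)·0 + (3/5)·3 + (1/5)·(-8) = 1/5.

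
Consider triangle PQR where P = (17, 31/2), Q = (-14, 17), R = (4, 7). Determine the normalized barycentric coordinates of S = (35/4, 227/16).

Signed area of the reference triangle: [PQR] = ½·(17·(17−7) + (-14)·(7−(31/2)) + 4·(31/2−17)) = ½·(170 + 119 − 6) = 283/2.
[SQR] = ½·((35/4)·(17−7) + (-14)·(7−(227/16)) + 4·(227/16−17)) = ½·(175/2 + 805/8 − 45/4) = 1415/16, so the P-coordinate is (1415/16)/(283/2) = 5/8.
[PSR] = ½·(17·(227/16−7) + (35/4)·(7−(31/2)) + 4·(31/2−(227/16))) = ½·(1955/16 − 595/8 + 21/4) = 849/32, so the Q-coordinate is 3/16.
[PQS] = ½·(17·(17−(227/16)) + (-14)·(227/16−(31/2)) + (35/4)·(31/2−17)) = ½·(765/16 + 147/8 − 105/8) = 849/32, so the R-coordinate is 3/16.

(5/8, 3/16, 3/16)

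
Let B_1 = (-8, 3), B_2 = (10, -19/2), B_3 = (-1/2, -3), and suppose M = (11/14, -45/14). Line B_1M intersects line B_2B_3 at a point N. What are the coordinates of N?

(59/8, -63/8)

Barycentric coordinates of M with respect to B_1B_2B_3: (3/7, 3/7, 1/7).
On side B_2B_3 the B_1-coordinate is zero; dropping M's B_1-weight 3/7 and renormalizing the remaining 3/7 : 1/7 gives weights 3/4, 1/4 on B_2, B_3.
N = (3/4)·(10, -19/2) + (1/4)·(-1/2, -3) = (59/8, -63/8).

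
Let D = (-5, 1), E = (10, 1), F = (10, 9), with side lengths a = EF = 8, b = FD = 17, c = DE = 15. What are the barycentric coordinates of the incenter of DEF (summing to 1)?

The incenter has barycentric coordinates proportional to the opposite side lengths: (8 : 17 : 15).
Normalizing by 8+17+15 = 40 gives (1/5, 17/40, 3/8).

(1/5, 17/40, 3/8)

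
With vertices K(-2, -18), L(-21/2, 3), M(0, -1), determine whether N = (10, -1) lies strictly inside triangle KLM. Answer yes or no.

no

Barycentric coordinates of N: (-80/373, -340/373, 793/373).
The three coordinates are negative, negative, positive; a point is interior exactly when all three are positive.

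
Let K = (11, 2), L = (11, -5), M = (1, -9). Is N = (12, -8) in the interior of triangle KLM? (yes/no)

no

Barycentric coordinates of N: (-17/35, 111/70, -1/10).
The three coordinates are negative, positive, negative; a point is interior exactly when all three are positive.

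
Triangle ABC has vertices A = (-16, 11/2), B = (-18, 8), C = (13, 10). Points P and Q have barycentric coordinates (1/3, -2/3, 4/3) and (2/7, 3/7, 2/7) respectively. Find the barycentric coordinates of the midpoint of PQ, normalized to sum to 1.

(13/42, -5/42, 17/21)

Since both coordinate triples sum to 1, the midpoint's barycentrics are the componentwise average.
(1/3+2/7)/2 = 13/42; similarly -5/42 and 17/21.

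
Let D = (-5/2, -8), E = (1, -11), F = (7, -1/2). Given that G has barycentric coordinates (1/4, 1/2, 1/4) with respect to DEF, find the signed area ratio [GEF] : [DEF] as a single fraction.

1/4

The signed ratio [GEF]/[DEF] equals the barycentric coordinate of G at vertex D, which is 1/4.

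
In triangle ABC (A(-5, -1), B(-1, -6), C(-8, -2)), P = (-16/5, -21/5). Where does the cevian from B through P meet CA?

Barycentric coordinates of P with respect to ABC: (1/5, 3/5, 1/5).
On side CA the B-coordinate is zero; dropping P's B-weight 3/5 and renormalizing the remaining 1/5 : 1/5 gives weights 1/2, 1/2 on C, A.
Q = (1/2)·(-8, -2) + (1/2)·(-5, -1) = (-13/2, -3/2).

(-13/2, -3/2)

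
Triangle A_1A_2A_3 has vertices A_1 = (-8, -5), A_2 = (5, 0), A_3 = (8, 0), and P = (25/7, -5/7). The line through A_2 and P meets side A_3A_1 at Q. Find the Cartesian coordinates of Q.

(0, -5/2)

Barycentric coordinates of P with respect to A_1A_2A_3: (1/7, 5/7, 1/7).
On side A_3A_1 the A_2-coordinate is zero; dropping P's A_2-weight 5/7 and renormalizing the remaining 1/7 : 1/7 gives weights 1/2, 1/2 on A_3, A_1.
Q = (1/2)·(8, 0) + (1/2)·(-8, -5) = (0, -5/2).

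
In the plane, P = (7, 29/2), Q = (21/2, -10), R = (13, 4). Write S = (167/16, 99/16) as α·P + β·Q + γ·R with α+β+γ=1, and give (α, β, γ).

(3/8, 1/8, 1/2)

Signed area of the reference triangle: [PQR] = ½·(7·(-10−4) + (21/2)·(4−(29/2)) + 13·(29/2−(-10))) = ½·(-98 − 441/4 + 637/2) = 441/8.
[SQR] = ½·((167/16)·(-10−4) + (21/2)·(4−(99/16)) + 13·(99/16−(-10))) = ½·(-1169/8 − 735/32 + 3367/16) = 1323/64, so the P-coordinate is (1323/64)/(441/8) = 3/8.
[PSR] = ½·(7·(99/16−4) + (167/16)·(4−(29/2)) + 13·(29/2−(99/16))) = ½·(245/16 − 3507/32 + 1729/16) = 441/64, so the Q-coordinate is 1/8.
[PQS] = ½·(7·(-10−(99/16)) + (21/2)·(99/16−(29/2)) + (167/16)·(29/2−(-10))) = ½·(-1813/16 − 2793/32 + 8183/32) = 441/16, so the R-coordinate is 1/2.
Check: 3/8 + 1/8 + 1/2 = 1.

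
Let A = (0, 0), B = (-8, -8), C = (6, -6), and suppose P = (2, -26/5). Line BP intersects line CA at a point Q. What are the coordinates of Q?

Barycentric coordinates of P with respect to ABC: (1/5, 1/5, 3/5).
On side CA the B-coordinate is zero; dropping P's B-weight 1/5 and renormalizing the remaining 3/5 : 1/5 gives weights 3/4, 1/4 on C, A.
Q = (3/4)·(6, -6) + (1/4)·(0, 0) = (9/2, -9/2).

(9/2, -9/2)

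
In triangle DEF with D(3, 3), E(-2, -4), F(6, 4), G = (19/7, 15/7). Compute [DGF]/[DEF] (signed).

[DEF] = ½·(3·(-4−4) + (-2)·(4−3) + 6·(3−(-4))) = ½·(-24 − 2 + 42) = 8.
[DGF] = ½·(3·(15/7−4) + (19/7)·(4−3) + 6·(3−(15/7))) = ½·(-39/7 + 19/7 + 36/7) = 8/7, so the ratio is (8/7)/8 = 1/7.

1/7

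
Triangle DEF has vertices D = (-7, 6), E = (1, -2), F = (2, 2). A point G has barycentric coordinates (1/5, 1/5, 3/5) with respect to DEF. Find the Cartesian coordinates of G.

G = (1/5)·D + (1/5)·E + (3/5)·F.
x-coordinate: (1/5)·(-7) + (1/5)·1 + (3/5)·2 = 0.
y-coordinate: (1/5)·6 + (1/5)·(-2) + (3/5)·2 = 2.

(0, 2)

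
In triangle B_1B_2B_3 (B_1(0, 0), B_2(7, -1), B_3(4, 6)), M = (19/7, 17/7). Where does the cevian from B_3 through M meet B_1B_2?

Barycentric coordinates of M with respect to B_1B_2B_3: (3/7, 1/7, 3/7).
On side B_1B_2 the B_3-coordinate is zero; dropping M's B_3-weight 3/7 and renormalizing the remaining 3/7 : 1/7 gives weights 3/4, 1/4 on B_1, B_2.
N = (3/4)·(0, 0) + (1/4)·(7, -1) = (7/4, -1/4).

(7/4, -1/4)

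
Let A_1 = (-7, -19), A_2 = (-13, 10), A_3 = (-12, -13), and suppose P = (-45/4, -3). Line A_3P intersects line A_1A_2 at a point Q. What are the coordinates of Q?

(-11, 1/3)

Barycentric coordinates of P with respect to A_1A_2A_3: (1/4, 1/2, 1/4).
On side A_1A_2 the A_3-coordinate is zero; dropping P's A_3-weight 1/4 and renormalizing the remaining 1/4 : 1/2 gives weights 1/3, 2/3 on A_1, A_2.
Q = (1/3)·(-7, -19) + (2/3)·(-13, 10) = (-11, 1/3).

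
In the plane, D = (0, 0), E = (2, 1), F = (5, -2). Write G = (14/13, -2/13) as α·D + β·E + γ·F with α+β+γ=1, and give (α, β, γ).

Signed area of the reference triangle: [DEF] = ½·(0·(1−(-2)) + 2·(-2−0) + 5·(0−1)) = ½·(0 − 4 − 5) = -9/2.
[GEF] = ½·((14/13)·(1−(-2)) + 2·(-2−(-2/13)) + 5·(-2/13−1)) = ½·(42/13 − 48/13 − 75/13) = -81/26, so the D-coordinate is (-81/26)/(-9/2) = 9/13.
[DGF] = ½·(0·(-2/13−(-2)) + (14/13)·(-2−0) + 5·(0−(-2/13))) = ½·(0 − 28/13 + 10/13) = -9/13, so the E-coordinate is 2/13.
[DEG] = ½·(0·(1−(-2/13)) + 2·(-2/13−0) + (14/13)·(0−1)) = ½·(0 − 4/13 − 14/13) = -9/13, so the F-coordinate is 2/13.
Check: 9/13 + 2/13 + 2/13 = 1.

(9/13, 2/13, 2/13)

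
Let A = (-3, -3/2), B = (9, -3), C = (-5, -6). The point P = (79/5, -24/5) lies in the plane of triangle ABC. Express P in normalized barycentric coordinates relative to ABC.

Signed area of the reference triangle: [ABC] = ½·((-3)·(-3−(-6)) + 9·(-6−(-3/2)) + (-5)·(-3/2−(-3))) = ½·(-9 − 81/2 − 15/2) = -57/2.
[PBC] = ½·((79/5)·(-3−(-6)) + 9·(-6−(-24/5)) + (-5)·(-24/5−(-3))) = ½·(237/5 − 54/5 + 9) = 114/5, so the A-coordinate is (114/5)/(-57/2) = -4/5.
[APC] = ½·((-3)·(-24/5−(-6)) + (79/5)·(-6−(-3/2)) + (-5)·(-3/2−(-24/5))) = ½·(-18/5 − 711/10 − 33/2) = -228/5, so the B-coordinate is 8/5.
[ABP] = ½·((-3)·(-3−(-24/5)) + 9·(-24/5−(-3/2)) + (79/5)·(-3/2−(-3))) = ½·(-27/5 − 297/10 + 237/10) = -57/10, so the C-coordinate is 1/5.

(-4/5, 8/5, 1/5)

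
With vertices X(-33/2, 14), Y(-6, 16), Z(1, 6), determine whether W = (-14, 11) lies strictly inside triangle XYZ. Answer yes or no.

no

Barycentric coordinates of W: (115/119, -65/238, 73/238).
The three coordinates are positive, negative, positive; a point is interior exactly when all three are positive.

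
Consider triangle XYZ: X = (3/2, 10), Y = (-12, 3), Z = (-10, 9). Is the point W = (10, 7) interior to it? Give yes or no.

Barycentric coordinates of W: (124/67, 43/67, -100/67).
The three coordinates are positive, positive, negative; a point is interior exactly when all three are positive.

no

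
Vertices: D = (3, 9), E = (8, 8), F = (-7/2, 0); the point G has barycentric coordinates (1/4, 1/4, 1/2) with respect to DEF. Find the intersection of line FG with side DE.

(11/2, 17/2)

Line FG meets DE where the F-coordinate vanishes; zeroing G's F-weight and renormalizing leaves D, E-weights 1/4 : 1/4 → (1/2, 1/2).
So H = (1/2)·D + (1/2)·E = (11/2, 17/2).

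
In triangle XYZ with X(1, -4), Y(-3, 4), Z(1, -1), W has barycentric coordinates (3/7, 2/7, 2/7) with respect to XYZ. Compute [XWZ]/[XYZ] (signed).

The signed ratio [XWZ]/[XYZ] equals the barycentric coordinate of W at vertex Y, which is 2/7.

2/7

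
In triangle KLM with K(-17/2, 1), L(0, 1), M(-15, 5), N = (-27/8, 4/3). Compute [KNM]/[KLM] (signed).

[KLM] = ½·((-17/2)·(1−5) + 0·(5−1) + (-15)·(1−1)) = ½·(34 + 0 + 0) = 17.
[KNM] = ½·((-17/2)·(4/3−5) + (-27/8)·(5−1) + (-15)·(1−(4/3))) = ½·(187/6 − 27/2 + 5) = 34/3, so the ratio is (34/3)/17 = 2/3.

2/3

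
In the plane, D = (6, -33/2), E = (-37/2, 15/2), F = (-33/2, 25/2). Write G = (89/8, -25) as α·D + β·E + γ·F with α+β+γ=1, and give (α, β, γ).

Signed area of the reference triangle: [DEF] = ½·(6·(15/2−(25/2)) + (-37/2)·(25/2−(-33/2)) + (-33/2)·(-33/2−(15/2))) = ½·(-30 − 1073/2 + 396) = -341/4.
[GEF] = ½·((89/8)·(15/2−(25/2)) + (-37/2)·(25/2−(-25)) + (-33/2)·(-25−(15/2))) = ½·(-445/8 − 2775/4 + 2145/4) = -1705/16, so the D-coordinate is (-1705/16)/(-341/4) = 5/4.
[DGF] = ½·(6·(-25−(25/2)) + (89/8)·(25/2−(-33/2)) + (-33/2)·(-33/2−(-25))) = ½·(-225 + 2581/8 − 561/4) = -341/16, so the E-coordinate is 1/4.
[DEG] = ½·(6·(15/2−(-25)) + (-37/2)·(-25−(-33/2)) + (89/8)·(-33/2−(15/2))) = ½·(195 + 629/4 − 267) = 341/8, so the F-coordinate is -1/2.

(5/4, 1/4, -1/2)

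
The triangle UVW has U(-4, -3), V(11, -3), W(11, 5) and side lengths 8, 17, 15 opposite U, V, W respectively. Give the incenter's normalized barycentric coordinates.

The incenter has barycentric coordinates proportional to the opposite side lengths: (8 : 17 : 15).
Normalizing by 8+17+15 = 40 gives (1/5, 17/40, 3/8).

(1/5, 17/40, 3/8)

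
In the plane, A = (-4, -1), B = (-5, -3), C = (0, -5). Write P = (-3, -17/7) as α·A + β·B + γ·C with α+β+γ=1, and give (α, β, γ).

(4/7, 1/7, 2/7)

Signed area of the reference triangle: [ABC] = ½·((-4)·(-3−(-5)) + (-5)·(-5−(-1)) + 0·(-1−(-3))) = ½·(-8 + 20 + 0) = 6.
[PBC] = ½·((-3)·(-3−(-5)) + (-5)·(-5−(-17/7)) + 0·(-17/7−(-3))) = ½·(-6 + 90/7 + 0) = 24/7, so the A-coordinate is (24/7)/6 = 4/7.
[APC] = ½·((-4)·(-17/7−(-5)) + (-3)·(-5−(-1)) + 0·(-1−(-17/7))) = ½·(-72/7 + 12 + 0) = 6/7, so the B-coordinate is 1/7.
[ABP] = ½·((-4)·(-3−(-17/7)) + (-5)·(-17/7−(-1)) + (-3)·(-1−(-3))) = ½·(16/7 + 50/7 − 6) = 12/7, so the C-coordinate is 2/7.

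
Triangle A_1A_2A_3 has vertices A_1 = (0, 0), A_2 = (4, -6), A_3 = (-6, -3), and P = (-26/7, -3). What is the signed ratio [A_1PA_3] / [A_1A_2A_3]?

1/7

[A_1A_2A_3] = ½·(0·(-6−(-3)) + 4·(-3−0) + (-6)·(0−(-6))) = ½·(0 − 12 − 36) = -24.
[A_1PA_3] = ½·(0·(-3−(-3)) + (-26/7)·(-3−0) + (-6)·(0−(-3))) = ½·(0 + 78/7 − 18) = -24/7, so the ratio is (-24/7)/(-24) = 1/7.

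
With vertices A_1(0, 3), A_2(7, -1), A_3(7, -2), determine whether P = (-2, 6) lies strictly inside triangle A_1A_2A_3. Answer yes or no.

Barycentric coordinates of P: (9/7, 11/7, -13/7).
The three coordinates are positive, positive, negative; a point is interior exactly when all three are positive.

no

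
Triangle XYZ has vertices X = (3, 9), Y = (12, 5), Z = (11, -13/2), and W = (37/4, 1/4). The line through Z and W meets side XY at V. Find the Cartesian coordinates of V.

Barycentric coordinates of W with respect to XYZ: (1/4, 1/4, 1/2).
On side XY the Z-coordinate is zero; dropping W's Z-weight 1/2 and renormalizing the remaining 1/4 : 1/4 gives weights 1/2, 1/2 on X, Y.
V = (1/2)·(3, 9) + (1/2)·(12, 5) = (15/2, 7).

(15/2, 7)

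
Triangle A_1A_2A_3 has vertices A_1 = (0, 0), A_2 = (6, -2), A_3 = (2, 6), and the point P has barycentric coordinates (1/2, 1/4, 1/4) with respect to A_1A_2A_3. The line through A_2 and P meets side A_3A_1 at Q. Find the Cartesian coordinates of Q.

Line A_2P meets A_3A_1 where the A_2-coordinate vanishes; zeroing P's A_2-weight and renormalizing leaves A_3, A_1-weights 1/4 : 1/2 → (1/3, 2/3).
So Q = (1/3)·A_3 + (2/3)·A_1 = (2/3, 2).

(2/3, 2)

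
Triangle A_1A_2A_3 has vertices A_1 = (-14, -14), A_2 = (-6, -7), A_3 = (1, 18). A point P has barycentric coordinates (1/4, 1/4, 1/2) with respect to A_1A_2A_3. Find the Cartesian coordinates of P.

(-9/2, 15/4)

P = (1/4)·A_1 + (1/4)·A_2 + (1/2)·A_3.
x-coordinate: (1/4)·(-14) + (1/4)·(-6) + (1/2)·1 = -9/2.
y-coordinate: (1/4)·(-14) + (1/4)·(-7) + (1/2)·18 = 15/4.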